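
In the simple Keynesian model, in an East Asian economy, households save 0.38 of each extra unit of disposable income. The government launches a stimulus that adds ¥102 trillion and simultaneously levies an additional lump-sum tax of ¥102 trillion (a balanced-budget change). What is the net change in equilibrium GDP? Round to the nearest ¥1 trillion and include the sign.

MPC = 1 − MPS = 1 − 0.38 = 0.62.
Expenditure multiplier = 1/(1 − MPC) = 1/(1 − 0.62) = 1/0.38 ≈ 2.632.
ΔG contributes k·ΔG = (+¥102 trillion) / 0.38 ≈ +¥268.4 trillion.
ΔT of +¥102 trillion changes first-round spending by −c·ΔT = −¥63.24 trillion, contributing k·(−c·ΔT) = (−¥63.24 trillion) / 0.38 ≈ −¥166.4 trillion.
With ΔG = ΔT and no other leakages, the balanced-budget multiplier is 1, so ΔY = ΔG = +¥102 trillion.

+¥102 trillion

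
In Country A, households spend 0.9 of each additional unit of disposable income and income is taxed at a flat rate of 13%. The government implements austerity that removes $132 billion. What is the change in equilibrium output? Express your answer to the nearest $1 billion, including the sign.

Expenditure multiplier = 1/(1 − c(1−t)) = 1/(1 − 0.9×0.87) = 1/0.217 ≈ 4.608.
ΔY = k × ΔG = (−$132 billion) / 0.217 ≈ −$608 billion.

−$608 billion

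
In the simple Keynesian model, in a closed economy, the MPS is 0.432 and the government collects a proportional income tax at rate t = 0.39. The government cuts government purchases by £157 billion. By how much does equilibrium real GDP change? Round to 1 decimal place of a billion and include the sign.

−£240.2 billion

MPC = 1 − MPS = 1 − 0.432 = 0.568.
Expenditure multiplier = 1/(1 − c(1−t)) = 1/(1 − 0.568×0.61) = 1/0.65352 ≈ 1.53.
ΔY = k × ΔG = (−£157 billion) / 0.65352 ≈ −£240.2 billion.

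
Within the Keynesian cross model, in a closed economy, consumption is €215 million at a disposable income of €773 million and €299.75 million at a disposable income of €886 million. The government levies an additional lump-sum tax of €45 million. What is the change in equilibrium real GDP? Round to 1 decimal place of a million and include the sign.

−€135.0 million

MPC = ΔC/ΔYd = (299.75 − 215)/(886 − 773) = 84.75/113 = 0.75.
A lump-sum tax change of +€45 million shifts disposable income by −€45 million; first-round consumption changes by −c × ΔT = −0.75 × (+€45 million) = −€33.75 million.
Expenditure multiplier = 1/(1 − MPC) = 1/(1 − 0.75) = 1/0.25 = 4.
The tax multiplier is −c × k = −3, so ΔY = k × (−c·ΔT) = (−€33.75 million) / 0.25 = −€135 million.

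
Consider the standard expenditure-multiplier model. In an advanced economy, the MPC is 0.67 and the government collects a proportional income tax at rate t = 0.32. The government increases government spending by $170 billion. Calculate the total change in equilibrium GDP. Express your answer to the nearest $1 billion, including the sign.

+$312 billion

Government-spending multiplier = 1/(1 − c(1−t)) = 1/(1 − 0.67×0.68) = 1/0.5444 ≈ 1.837.
ΔY = k × ΔG = (+$170 billion) / 0.5444 ≈ +$312 billion.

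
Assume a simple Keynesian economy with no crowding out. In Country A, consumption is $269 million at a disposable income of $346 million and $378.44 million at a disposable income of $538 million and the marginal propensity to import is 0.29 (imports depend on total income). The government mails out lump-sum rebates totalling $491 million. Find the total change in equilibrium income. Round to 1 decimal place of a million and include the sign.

+$388.7 million

MPC = ΔC/ΔYd = (378.44 − 269)/(538 − 346) = 109.44/192 = 0.57.
A lump-sum tax change of −$491 million shifts disposable income by +$491 million; first-round consumption changes by −c × ΔT = −0.57 × (−$491 million) = +$279.87 million.
Expenditure multiplier = 1/(1 − c + m) = 1/(1 − 0.57 + 0.29) = 1/0.72 ≈ 1.389.
The tax multiplier is −c × k ≈ −0.792, so ΔY = k × (−c·ΔT) = (+$279.87 million) / 0.72 ≈ +$388.7 million.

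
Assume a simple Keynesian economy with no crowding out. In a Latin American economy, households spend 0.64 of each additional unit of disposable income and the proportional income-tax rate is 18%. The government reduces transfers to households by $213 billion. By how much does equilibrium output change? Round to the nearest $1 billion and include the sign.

The transfer change shifts disposable income by −$213 billion, so first-round consumption changes by c·ΔTR = 0.64 × (−$213 billion) = −$136.32 billion.
Expenditure multiplier = 1/(1 − c(1−t)) = 1/(1 − 0.64×0.82) = 1/0.4752 ≈ 2.104.
The transfer multiplier is c × k ≈ 1.347, so ΔY = k × (c·ΔTR) = (−$136.32 billion) / 0.4752 ≈ −$287 billion.

−$287 billion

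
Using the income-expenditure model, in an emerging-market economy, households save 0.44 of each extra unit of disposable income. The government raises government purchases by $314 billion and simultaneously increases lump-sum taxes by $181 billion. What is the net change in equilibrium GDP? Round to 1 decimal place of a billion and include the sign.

+$483.3 billion

MPC = 1 − MPS = 1 − 0.44 = 0.56.
Expenditure multiplier = 1/(1 − MPC) = 1/(1 − 0.56) = 1/0.44 ≈ 2.273.
ΔG contributes k·ΔG = (+$314 billion) / 0.44 ≈ +$713.6 billion.
ΔT of +$181 billion changes first-round spending by −c·ΔT = −$101.36 billion, contributing k·(−c·ΔT) = (−$101.36 billion) / 0.44 ≈ −$230.4 billion.
Net ΔY = k(ΔG − c·ΔT) = (+$212.64 billion) / 0.44 ≈ +$483.3 billion.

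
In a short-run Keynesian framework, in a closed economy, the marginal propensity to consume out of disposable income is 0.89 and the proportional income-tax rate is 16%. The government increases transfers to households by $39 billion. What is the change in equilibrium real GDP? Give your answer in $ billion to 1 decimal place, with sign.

The transfer change shifts disposable income by +$39 billion, so first-round consumption changes by c·ΔTR = 0.89 × (+$39 billion) = +$34.71 billion.
Expenditure multiplier = 1/(1 − c(1−t)) = 1/(1 − 0.89×0.84) = 1/0.2524 ≈ 3.962.
The transfer multiplier is c × k ≈ 3.526, so ΔY = k × (c·ΔTR) = (+$34.71 billion) / 0.2524 ≈ +$137.5 billion.

+$137.5 billion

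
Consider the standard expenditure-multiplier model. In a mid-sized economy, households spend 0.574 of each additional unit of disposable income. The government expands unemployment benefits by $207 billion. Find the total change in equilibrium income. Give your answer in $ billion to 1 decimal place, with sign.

The transfer change shifts disposable income by +$207 billion, so first-round consumption changes by c·ΔTR = 0.574 × (+$207 billion) = +$118.818 billion.
Expenditure multiplier = 1/(1 − MPC) = 1/(1 − 0.574) = 1/0.426 ≈ 2.347.
The transfer multiplier is c × k ≈ 1.347, so ΔY = k × (c·ΔTR) = (+$118.818 billion) / 0.426 ≈ +$278.9 billion.

+$278.9 billion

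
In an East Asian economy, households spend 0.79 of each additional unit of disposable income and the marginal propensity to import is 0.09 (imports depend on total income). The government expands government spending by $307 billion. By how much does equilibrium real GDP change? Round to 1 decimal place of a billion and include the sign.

+$1,023.3 billion

Government-spending multiplier = 1/(1 − c + m) = 1/(1 − 0.79 + 0.09) = 1/0.3 ≈ 3.333.
ΔY = k × ΔG = (+$307 billion) / 0.3 ≈ +$1,023.3 billion.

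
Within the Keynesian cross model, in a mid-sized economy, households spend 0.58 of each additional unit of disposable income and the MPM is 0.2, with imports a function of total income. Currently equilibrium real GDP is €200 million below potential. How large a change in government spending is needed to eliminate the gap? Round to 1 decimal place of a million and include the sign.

+€124.0 million

Spending multiplier = 1/(1 − c + m) = 1/(1 − 0.58 + 0.2) = 1/0.62 ≈ 1.613.
Need ΔY = +€200 million, so ΔG = ΔY/k = (+€200 million) × 0.62 = +€124 million.
The government should increase government spending by €124 million.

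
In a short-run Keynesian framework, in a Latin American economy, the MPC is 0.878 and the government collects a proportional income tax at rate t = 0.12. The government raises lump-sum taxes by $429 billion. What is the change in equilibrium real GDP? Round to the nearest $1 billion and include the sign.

A lump-sum tax change of +$429 billion shifts disposable income by −$429 billion; first-round consumption changes by −c × ΔT = −0.878 × (+$429 billion) = −$376.662 billion.
Expenditure multiplier = 1/(1 − c(1−t)) = 1/(1 − 0.878×0.88) = 1/0.22736 ≈ 4.398.
The tax multiplier is −c × k ≈ −3.862, so ΔY = k × (−c·ΔT) = (−$376.662 billion) / 0.22736 ≈ −$1,657 billion.

−$1,657 billion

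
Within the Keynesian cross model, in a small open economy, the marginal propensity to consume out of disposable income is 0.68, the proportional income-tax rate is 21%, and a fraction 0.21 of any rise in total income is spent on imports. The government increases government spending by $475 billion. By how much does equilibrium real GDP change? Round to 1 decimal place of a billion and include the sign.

Government-spending multiplier = 1/(1 − c(1−t) + m) = 1/(1 − 0.68×0.79 + 0.21) = 1/0.6728 ≈ 1.486.
ΔY = k × ΔG = (+$475 billion) / 0.6728 ≈ +$706 billion.

+$706.0 billion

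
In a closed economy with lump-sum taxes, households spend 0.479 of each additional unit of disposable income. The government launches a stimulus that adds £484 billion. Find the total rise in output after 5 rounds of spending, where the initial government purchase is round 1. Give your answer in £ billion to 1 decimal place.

£905.6 billion

Round 1 adds ΔG = £484 billion; each later round is MPC = 0.479 times the previous.
After 5 rounds: 484 + 231.836 + 111.049444 + 53.192683676 + 25.479295480804 = ΔG·(1 − c^5)/(1 − c) = 484 × (1 − 0.025216079618399)/0.521 ≈ £905.6 billion.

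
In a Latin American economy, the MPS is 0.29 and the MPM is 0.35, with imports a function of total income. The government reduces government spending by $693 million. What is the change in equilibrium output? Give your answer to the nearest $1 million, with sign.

−$1,083 million

MPC = 1 − MPS = 1 − 0.29 = 0.71.
Expenditure multiplier = 1/(1 − c + m) = 1/(1 − 0.71 + 0.35) = 1/0.64 ≈ 1.563.
ΔY = k × ΔG = (−$693 million) / 0.64 ≈ −$1,083 million.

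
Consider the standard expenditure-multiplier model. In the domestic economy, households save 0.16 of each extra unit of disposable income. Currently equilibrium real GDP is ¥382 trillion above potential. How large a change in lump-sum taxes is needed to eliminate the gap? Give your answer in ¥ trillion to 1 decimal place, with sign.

MPC = 1 − MPS = 1 − 0.16 = 0.84.
Spending multiplier = 1/(1 − MPC) = 1/(1 − 0.84) = 1/0.16 = 6.25.
Tax multiplier = −c·k = −0.84/0.16 = −5.25. Need ΔY = −¥382 trillion, so ΔT = ΔY/(−c·k) = −(−¥382 trillion) × 0.16 / 0.84 ≈ +¥72.8 trillion.
The government should raise lump-sum taxes by ¥72.8 trillion.

+¥72.8 trillion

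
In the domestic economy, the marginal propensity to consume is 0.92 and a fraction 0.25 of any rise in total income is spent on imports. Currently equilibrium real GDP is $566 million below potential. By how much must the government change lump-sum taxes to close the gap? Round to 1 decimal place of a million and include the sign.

−$203.0 million

Spending multiplier = 1/(1 − c + m) = 1/(1 − 0.92 + 0.25) = 1/0.33 ≈ 3.03.
Tax multiplier = −c·k = −0.92/0.33 ≈ −2.788. Need ΔY = +$566 million, so ΔT = ΔY/(−c·k) = −(+$566 million) × 0.33 / 0.92 ≈ −$203 million.
The government should cut lump-sum taxes by $203 million.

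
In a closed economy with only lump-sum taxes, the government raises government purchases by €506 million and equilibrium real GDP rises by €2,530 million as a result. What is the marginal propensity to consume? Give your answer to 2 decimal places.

0.80

Implied spending multiplier k = ΔY/ΔG = 2,530/506 = 5.
Since k = 1/(1 − MPC), MPC = 1 − 1/k = 1 − ΔG/ΔY = 1 − 506/2,530 = 0.80.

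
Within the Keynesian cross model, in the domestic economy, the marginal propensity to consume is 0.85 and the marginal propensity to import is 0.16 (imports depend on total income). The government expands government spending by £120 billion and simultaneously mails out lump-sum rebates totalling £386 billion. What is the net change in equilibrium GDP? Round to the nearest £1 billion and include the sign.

+£1,445 billion

Expenditure multiplier = 1/(1 − c + m) = 1/(1 − 0.85 + 0.16) = 1/0.31 ≈ 3.226.
ΔG contributes k·ΔG = (+£120 billion) / 0.31 ≈ +£387.1 billion.
ΔT of −£386 billion changes first-round spending by −c·ΔT = +£328.1 billion, contributing k·(−c·ΔT) = (+£328.1 billion) / 0.31 ≈ +£1,058.4 billion.
Net ΔY = k(ΔG − c·ΔT) = (+£448.1 billion) / 0.31 ≈ +£1,445 billion.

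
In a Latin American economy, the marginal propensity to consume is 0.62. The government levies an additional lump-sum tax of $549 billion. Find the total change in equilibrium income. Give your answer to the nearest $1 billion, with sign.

A lump-sum tax change of +$549 billion shifts disposable income by −$549 billion; first-round consumption changes by −c × ΔT = −0.62 × (+$549 billion) = −$340.38 billion.
Expenditure multiplier = 1/(1 − MPC) = 1/(1 − 0.62) = 1/0.38 ≈ 2.632.
The tax multiplier is −c × k ≈ −1.632, so ΔY = k × (−c·ΔT) = (−$340.38 billion) / 0.38 ≈ −$896 billion.

−$896 billion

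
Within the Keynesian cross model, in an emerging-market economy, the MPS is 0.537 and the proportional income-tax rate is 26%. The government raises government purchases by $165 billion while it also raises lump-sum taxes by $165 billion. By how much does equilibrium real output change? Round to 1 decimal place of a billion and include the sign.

MPC = 1 − MPS = 1 − 0.537 = 0.463.
Expenditure multiplier = 1/(1 − c(1−t)) = 1/(1 − 0.463×0.74) = 1/0.65738 ≈ 1.521.
ΔG contributes k·ΔG = (+$165 billion) / 0.65738 ≈ +$251 billion.
ΔT of +$165 billion changes first-round spending by −c·ΔT = −$76.395 billion, contributing k·(−c·ΔT) = (−$76.395 billion) / 0.65738 ≈ −$116.2 billion.
Net ΔY = k(ΔG − c·ΔT) = (+$88.605 billion) / 0.65738 ≈ +$134.8 billion.

+$134.8 billion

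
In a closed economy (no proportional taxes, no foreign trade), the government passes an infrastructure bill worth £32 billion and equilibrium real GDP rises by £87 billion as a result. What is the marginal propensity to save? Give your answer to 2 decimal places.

0.37

Implied spending multiplier k = ΔY/ΔG = 87/32 ≈ 2.7188.
Since k = 1/(1 − MPC), MPC = 1 − 1/k = 1 − ΔG/ΔY = 1 − 32/87 ≈ 0.63.
MPS = 1 − MPC = 0.37.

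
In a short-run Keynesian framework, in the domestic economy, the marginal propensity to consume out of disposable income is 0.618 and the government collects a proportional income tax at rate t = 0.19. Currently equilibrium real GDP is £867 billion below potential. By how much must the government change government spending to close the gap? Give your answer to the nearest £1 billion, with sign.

Spending multiplier = 1/(1 − c(1−t)) = 1/(1 − 0.618×0.81) = 1/0.49942 ≈ 2.002.
Need ΔY = +£867 billion, so ΔG = ΔY/k = (+£867 billion) × 0.49942 ≈ +£433 billion.
The government should increase government spending by £433 billion.

+£433 billion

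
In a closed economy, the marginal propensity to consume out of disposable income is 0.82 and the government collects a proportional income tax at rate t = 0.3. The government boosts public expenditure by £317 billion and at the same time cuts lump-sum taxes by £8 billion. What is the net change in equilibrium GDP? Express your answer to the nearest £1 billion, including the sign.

Expenditure multiplier = 1/(1 − c(1−t)) = 1/(1 − 0.82×0.7) = 1/0.426 ≈ 2.347.
ΔG contributes k·ΔG = (+£317 billion) / 0.426 ≈ +£744.1 billion.
ΔT of −£8 billion changes first-round spending by −c·ΔT = +£6.56 billion, contributing k·(−c·ΔT) = (+£6.56 billion) / 0.426 ≈ +£15.4 billion.
Net ΔY = k(ΔG − c·ΔT) = (+£323.56 billion) / 0.426 ≈ +£760 billion.

+£760 billion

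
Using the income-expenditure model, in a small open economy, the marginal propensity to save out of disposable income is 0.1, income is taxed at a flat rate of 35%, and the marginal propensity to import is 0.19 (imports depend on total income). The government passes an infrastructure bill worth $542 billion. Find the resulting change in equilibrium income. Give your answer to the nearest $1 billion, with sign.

+$896 billion

MPC = 1 − MPS = 1 − 0.1 = 0.9.
Expenditure multiplier = 1/(1 − c(1−t) + m) = 1/(1 − 0.9×0.65 + 0.19) = 1/0.605 ≈ 1.653.
ΔY = k × ΔG = (+$542 billion) / 0.605 ≈ +$896 billion.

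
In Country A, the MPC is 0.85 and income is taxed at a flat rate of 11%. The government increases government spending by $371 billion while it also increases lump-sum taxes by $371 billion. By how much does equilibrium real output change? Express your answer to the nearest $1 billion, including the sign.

Expenditure multiplier = 1/(1 − c(1−t)) = 1/(1 − 0.85×0.89) = 1/0.2435 ≈ 4.107.
ΔG contributes k·ΔG = (+$371 billion) / 0.2435 ≈ +$1,523.6 billion.
ΔT of +$371 billion changes first-round spending by −c·ΔT = −$315.35 billion, contributing k·(−c·ΔT) = (−$315.35 billion) / 0.2435 ≈ −$1,295.1 billion.
Net ΔY = k(ΔG − c·ΔT) = (+$55.65 billion) / 0.2435 ≈ +$229 billion.

+$229 billion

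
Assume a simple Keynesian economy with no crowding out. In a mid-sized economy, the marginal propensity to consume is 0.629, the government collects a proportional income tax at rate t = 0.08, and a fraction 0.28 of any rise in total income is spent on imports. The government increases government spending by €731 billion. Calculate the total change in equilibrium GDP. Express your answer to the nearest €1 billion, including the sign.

+€1,042 billion

Expenditure multiplier = 1/(1 − c(1−t) + m) = 1/(1 − 0.629×0.92 + 0.28) = 1/0.70132 ≈ 1.426.
ΔY = k × ΔG = (+€731 billion) / 0.70132 ≈ +€1,042 billion.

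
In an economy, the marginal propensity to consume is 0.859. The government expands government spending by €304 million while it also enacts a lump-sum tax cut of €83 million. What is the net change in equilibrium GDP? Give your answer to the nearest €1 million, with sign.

+€2,662 million

Expenditure multiplier = 1/(1 − MPC) = 1/(1 − 0.859) = 1/0.141 ≈ 7.092.
ΔG contributes k·ΔG = (+€304 million) / 0.141 ≈ +€2,156 million.
ΔT of −€83 million changes first-round spending by −c·ΔT = +€71.297 million, contributing k·(−c·ΔT) = (+€71.297 million) / 0.141 ≈ +€505.7 million.
Net ΔY = k(ΔG − c·ΔT) = (+€375.297 million) / 0.141 ≈ +€2,662 million.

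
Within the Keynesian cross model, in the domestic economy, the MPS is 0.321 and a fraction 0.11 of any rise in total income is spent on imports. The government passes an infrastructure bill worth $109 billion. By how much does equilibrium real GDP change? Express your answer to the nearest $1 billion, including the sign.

MPC = 1 − MPS = 1 − 0.321 = 0.679.
Expenditure multiplier = 1/(1 − c + m) = 1/(1 − 0.679 + 0.11) = 1/0.431 ≈ 2.32.
ΔY = k × ΔG = (+$109 billion) / 0.431 ≈ +$253 billion.

+$253 billion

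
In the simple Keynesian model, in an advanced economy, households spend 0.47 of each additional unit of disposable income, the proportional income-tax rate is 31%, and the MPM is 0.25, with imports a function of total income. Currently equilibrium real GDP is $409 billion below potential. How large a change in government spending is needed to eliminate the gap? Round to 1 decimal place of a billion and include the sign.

+$378.6 billion

Spending multiplier = 1/(1 − c(1−t) + m) = 1/(1 − 0.47×0.69 + 0.25) = 1/0.9257 ≈ 1.08.
Need ΔY = +$409 billion, so ΔG = ΔY/k = (+$409 billion) × 0.9257 ≈ +$378.6 billion.
The government should increase government spending by $378.6 billion.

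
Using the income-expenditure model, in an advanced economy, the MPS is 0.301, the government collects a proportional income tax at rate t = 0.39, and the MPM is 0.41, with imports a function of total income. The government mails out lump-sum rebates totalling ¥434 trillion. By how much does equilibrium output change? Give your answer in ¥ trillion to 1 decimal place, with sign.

MPC = 1 − MPS = 1 − 0.301 = 0.699.
A lump-sum tax change of −¥434 trillion shifts disposable income by +¥434 trillion; first-round consumption changes by −c × ΔT = −0.699 × (−¥434 trillion) = +¥303.366 trillion.
Expenditure multiplier = 1/(1 − c(1−t) + m) = 1/(1 − 0.699×0.61 + 0.41) = 1/0.98361 ≈ 1.017.
The tax multiplier is −c × k ≈ −0.711, so ΔY = k × (−c·ΔT) = (+¥303.366 trillion) / 0.98361 ≈ +¥308.4 trillion.

+¥308.4 trillion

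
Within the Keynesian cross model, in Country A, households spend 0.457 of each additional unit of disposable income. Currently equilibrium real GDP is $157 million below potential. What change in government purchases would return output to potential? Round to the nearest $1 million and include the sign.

Spending multiplier = 1/(1 − MPC) = 1/(1 − 0.457) = 1/0.543 ≈ 1.842.
Need ΔY = +$157 million, so ΔG = ΔY/k = (+$157 million) × 0.543 ≈ +$85 million.
The government should increase government purchases by $85 million.

+$85 million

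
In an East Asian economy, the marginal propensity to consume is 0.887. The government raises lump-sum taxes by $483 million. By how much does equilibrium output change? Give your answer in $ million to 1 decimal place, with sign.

A lump-sum tax change of +$483 million shifts disposable income by −$483 million; first-round consumption changes by −c × ΔT = −0.887 × (+$483 million) = −$428.421 million.
Expenditure multiplier = 1/(1 − MPC) = 1/(1 − 0.887) = 1/0.113 ≈ 8.85.
The tax multiplier is −c × k ≈ −7.85, so ΔY = k × (−c·ΔT) = (−$428.421 million) / 0.113 ≈ −$3,791.3 million.

−$3,791.3 million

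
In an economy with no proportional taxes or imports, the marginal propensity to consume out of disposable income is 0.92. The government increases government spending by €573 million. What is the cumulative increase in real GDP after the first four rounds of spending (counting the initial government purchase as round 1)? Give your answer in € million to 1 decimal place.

€2,031.3 million

Round 1 adds ΔG = €573 million; each later round is MPC = 0.92 times the previous.
After 4 rounds: 573 + 527.16 + 484.9872 + 446.188224 = ΔG·(1 − c^4)/(1 − c) = 573 × (1 − 0.71639296)/0.08 ≈ €2,031.3 million.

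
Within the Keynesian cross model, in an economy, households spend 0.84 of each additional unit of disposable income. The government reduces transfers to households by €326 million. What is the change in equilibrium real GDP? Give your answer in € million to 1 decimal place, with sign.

The transfer change shifts disposable income by −€326 million, so first-round consumption changes by c·ΔTR = 0.84 × (−€326 million) = −€273.84 million.
Expenditure multiplier = 1/(1 − MPC) = 1/(1 − 0.84) = 1/0.16 = 6.25.
The transfer multiplier is c × k = 5.25, so ΔY = k × (c·ΔTR) = (−€273.84 million) / 0.16 = −€1,711.5 million.

−€1,711.5 million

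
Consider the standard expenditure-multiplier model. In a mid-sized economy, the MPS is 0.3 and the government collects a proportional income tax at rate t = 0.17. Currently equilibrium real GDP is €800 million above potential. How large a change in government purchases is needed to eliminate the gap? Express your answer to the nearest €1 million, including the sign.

−€335 million

MPC = 1 − MPS = 1 − 0.3 = 0.7.
Spending multiplier = 1/(1 − c(1−t)) = 1/(1 − 0.7×0.83) = 1/0.419 ≈ 2.387.
Need ΔY = −€800 million, so ΔG = ΔY/k = (−€800 million) × 0.419 ≈ −€335 million.
The government should cut government purchases by €335 million.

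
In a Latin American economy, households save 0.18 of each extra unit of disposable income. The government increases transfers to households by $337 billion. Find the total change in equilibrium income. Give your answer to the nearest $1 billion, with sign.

MPC = 1 − MPS = 1 − 0.18 = 0.82.
The transfer change shifts disposable income by +$337 billion, so first-round consumption changes by c·ΔTR = 0.82 × (+$337 billion) = +$276.34 billion.
Expenditure multiplier = 1/(1 − MPC) = 1/(1 − 0.82) = 1/0.18 ≈ 5.556.
The transfer multiplier is c × k ≈ 4.556, so ΔY = k × (c·ΔTR) = (+$276.34 billion) / 0.18 ≈ +$1,535 billion.

+$1,535 billion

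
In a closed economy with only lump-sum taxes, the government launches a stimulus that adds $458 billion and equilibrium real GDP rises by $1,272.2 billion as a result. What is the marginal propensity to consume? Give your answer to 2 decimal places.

Implied spending multiplier k = ΔY/ΔG = 1,272.2/458 ≈ 2.7777.
Since k = 1/(1 − MPC), MPC = 1 − 1/k = 1 − ΔG/ΔY = 1 − 458/1,272.2 ≈ 0.64.

0.64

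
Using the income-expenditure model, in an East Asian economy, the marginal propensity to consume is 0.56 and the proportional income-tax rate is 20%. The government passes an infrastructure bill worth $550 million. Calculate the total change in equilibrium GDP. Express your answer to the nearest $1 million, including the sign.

+$996 million

Expenditure multiplier = 1/(1 − c(1−t)) = 1/(1 − 0.56×0.8) = 1/0.552 ≈ 1.812.
ΔY = k × ΔG = (+$550 million) / 0.552 ≈ +$996 million.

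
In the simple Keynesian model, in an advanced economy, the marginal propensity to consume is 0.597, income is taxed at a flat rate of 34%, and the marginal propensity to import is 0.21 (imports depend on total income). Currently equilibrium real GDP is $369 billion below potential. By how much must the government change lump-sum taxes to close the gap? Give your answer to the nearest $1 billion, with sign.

Spending multiplier = 1/(1 − c(1−t) + m) = 1/(1 − 0.597×0.66 + 0.21) = 1/0.81598 ≈ 1.226.
Tax multiplier = −c·k = −0.597/0.81598 ≈ −0.732. Need ΔY = +$369 billion, so ΔT = ΔY/(−c·k) = −(+$369 billion) × 0.81598 / 0.597 ≈ −$504 billion.
The government should cut lump-sum taxes by $504 billion.

−$504 billion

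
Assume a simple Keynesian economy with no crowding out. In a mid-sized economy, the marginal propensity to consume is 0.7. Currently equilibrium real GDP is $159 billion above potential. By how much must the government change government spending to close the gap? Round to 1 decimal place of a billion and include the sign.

−$47.7 billion

Spending multiplier = 1/(1 − MPC) = 1/(1 − 0.7) = 1/0.3 ≈ 3.333.
Need ΔY = −$159 billion, so ΔG = ΔY/k = (−$159 billion) × 0.3 = −$47.7 billion.
The government should cut government spending by $47.7 billion.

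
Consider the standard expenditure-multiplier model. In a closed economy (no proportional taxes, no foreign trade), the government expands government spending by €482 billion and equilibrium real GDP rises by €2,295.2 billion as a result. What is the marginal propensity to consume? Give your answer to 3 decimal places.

Implied spending multiplier k = ΔY/ΔG = 2,295.2/482 ≈ 4.7618.
Since k = 1/(1 − MPC), MPC = 1 − 1/k = 1 − ΔG/ΔY = 1 − 482/2,295.2 ≈ 0.790.

0.790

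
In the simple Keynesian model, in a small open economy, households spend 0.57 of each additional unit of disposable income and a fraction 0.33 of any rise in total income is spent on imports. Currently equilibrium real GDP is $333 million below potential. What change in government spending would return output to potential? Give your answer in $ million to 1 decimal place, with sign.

Spending multiplier = 1/(1 − c + m) = 1/(1 − 0.57 + 0.33) = 1/0.76 ≈ 1.316.
Need ΔY = +$333 million, so ΔG = ΔY/k = (+$333 million) × 0.76 ≈ +$253.1 million.
The government should increase government spending by $253.1 million.

+$253.1 million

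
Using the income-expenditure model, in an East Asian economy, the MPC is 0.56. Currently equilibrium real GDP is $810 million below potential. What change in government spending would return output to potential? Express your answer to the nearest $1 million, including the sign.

Spending multiplier = 1/(1 − MPC) = 1/(1 − 0.56) = 1/0.44 ≈ 2.273.
Need ΔY = +$810 million, so ΔG = ΔY/k = (+$810 million) × 0.44 ≈ +$356 million.
The government should increase government spending by $356 million.

+$356 million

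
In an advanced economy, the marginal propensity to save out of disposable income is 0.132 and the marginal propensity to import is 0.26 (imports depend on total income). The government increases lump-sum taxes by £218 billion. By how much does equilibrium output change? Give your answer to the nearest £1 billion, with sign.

−£483 billion

MPC = 1 − MPS = 1 − 0.132 = 0.868.
A lump-sum tax change of +£218 billion shifts disposable income by −£218 billion; first-round consumption changes by −c × ΔT = −0.868 × (+£218 billion) = −£189.224 billion.
Expenditure multiplier = 1/(1 − c + m) = 1/(1 − 0.868 + 0.26) = 1/0.392 ≈ 2.551.
The tax multiplier is −c × k ≈ −2.214, so ΔY = k × (−c·ΔT) = (−£189.224 billion) / 0.392 ≈ −£483 billion.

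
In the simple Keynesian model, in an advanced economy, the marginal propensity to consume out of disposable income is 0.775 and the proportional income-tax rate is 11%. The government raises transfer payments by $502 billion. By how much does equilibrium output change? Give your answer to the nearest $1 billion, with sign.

The transfer change shifts disposable income by +$502 billion, so first-round consumption changes by c·ΔTR = 0.775 × (+$502 billion) = +$389.05 billion.
Expenditure multiplier = 1/(1 − c(1−t)) = 1/(1 − 0.775×0.89) = 1/0.31025 ≈ 3.223.
The transfer multiplier is c × k ≈ 2.498, so ΔY = k × (c·ΔTR) = (+$389.05 billion) / 0.31025 ≈ +$1,254 billion.

+$1,254 billion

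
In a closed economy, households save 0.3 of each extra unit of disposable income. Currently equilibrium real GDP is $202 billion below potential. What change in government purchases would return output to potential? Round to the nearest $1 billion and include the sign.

+$61 billion

MPC = 1 − MPS = 1 − 0.3 = 0.7.
Spending multiplier = 1/(1 − MPC) = 1/(1 − 0.7) = 1/0.3 ≈ 3.333.
Need ΔY = +$202 billion, so ΔG = ΔY/k = (+$202 billion) × 0.3 ≈ +$61 billion.
The government should increase government purchases by $61 billion.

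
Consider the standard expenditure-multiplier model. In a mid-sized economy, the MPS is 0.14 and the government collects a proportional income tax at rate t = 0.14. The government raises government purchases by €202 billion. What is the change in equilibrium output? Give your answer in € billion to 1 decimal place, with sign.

+€775.7 billion

MPC = 1 − MPS = 1 − 0.14 = 0.86.
Spending multiplier = 1/(1 − c(1−t)) = 1/(1 − 0.86×0.86) = 1/0.2604 ≈ 3.84.
ΔY = k × ΔG = (+€202 billion) / 0.2604 ≈ +€775.7 billion.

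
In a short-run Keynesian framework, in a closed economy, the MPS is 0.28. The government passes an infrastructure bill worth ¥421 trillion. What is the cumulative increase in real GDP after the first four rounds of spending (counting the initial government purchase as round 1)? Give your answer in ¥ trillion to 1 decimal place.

MPC = 1 − MPS = 1 − 0.28 = 0.72.
Round 1 adds ΔG = ¥421 trillion; each later round is MPC = 0.72 times the previous.
After 4 rounds: 421 + 303.12 + 218.2464 + 157.137408 = ΔG·(1 − c^4)/(1 − c) = 421 × (1 − 0.26873856)/0.28 ≈ ¥1,099.5 trillion.

¥1,099.5 trillion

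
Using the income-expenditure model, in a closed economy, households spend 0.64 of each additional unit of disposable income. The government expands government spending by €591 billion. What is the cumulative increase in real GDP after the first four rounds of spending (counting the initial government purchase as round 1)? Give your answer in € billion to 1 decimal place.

€1,366.2 billion

Round 1 adds ΔG = €591 billion; each later round is MPC = 0.64 times the previous.
After 4 rounds: 591 + 378.24 + 242.0736 + 154.927104 = ΔG·(1 − c^4)/(1 − c) = 591 × (1 − 0.16777216)/0.36 ≈ €1,366.2 billion.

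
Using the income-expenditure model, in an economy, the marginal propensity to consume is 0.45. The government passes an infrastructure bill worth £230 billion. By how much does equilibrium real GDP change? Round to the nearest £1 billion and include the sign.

+£418 billion

Spending multiplier = 1/(1 − MPC) = 1/(1 − 0.45) = 1/0.55 ≈ 1.818.
ΔY = k × ΔG = (+£230 billion) / 0.55 ≈ +£418 billion.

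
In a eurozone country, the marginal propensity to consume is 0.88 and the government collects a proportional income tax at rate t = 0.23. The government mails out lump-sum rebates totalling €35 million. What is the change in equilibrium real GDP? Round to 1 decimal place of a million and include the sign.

A lump-sum tax change of −€35 million shifts disposable income by +€35 million; first-round consumption changes by −c × ΔT = −0.88 × (−€35 million) = +€30.8 million.
Expenditure multiplier = 1/(1 − c(1−t)) = 1/(1 − 0.88×0.77) = 1/0.3224 ≈ 3.102.
The tax multiplier is −c × k ≈ −2.73, so ΔY = k × (−c·ΔT) = (+€30.8 million) / 0.3224 ≈ +€95.5 million.

+€95.5 million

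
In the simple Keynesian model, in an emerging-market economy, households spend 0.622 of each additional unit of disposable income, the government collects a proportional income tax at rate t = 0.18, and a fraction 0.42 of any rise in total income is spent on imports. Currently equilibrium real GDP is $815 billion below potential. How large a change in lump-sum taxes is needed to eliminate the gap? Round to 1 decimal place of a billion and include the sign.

Spending multiplier = 1/(1 − c(1−t) + m) = 1/(1 − 0.622×0.82 + 0.42) = 1/0.90996 ≈ 1.099.
Tax multiplier = −c·k = −0.622/0.90996 ≈ −0.684. Need ΔY = +$815 billion, so ΔT = ΔY/(−c·k) = −(+$815 billion) × 0.90996 / 0.622 ≈ −$1,192.3 billion.
The government should cut lump-sum taxes by $1,192.3 billion.

−$1,192.3 billion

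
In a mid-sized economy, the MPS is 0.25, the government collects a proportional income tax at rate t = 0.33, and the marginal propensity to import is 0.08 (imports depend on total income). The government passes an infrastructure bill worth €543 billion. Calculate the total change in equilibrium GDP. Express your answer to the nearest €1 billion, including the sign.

MPC = 1 − MPS = 1 − 0.25 = 0.75.
Government-spending multiplier = 1/(1 − c(1−t) + m) = 1/(1 − 0.75×0.67 + 0.08) = 1/0.5775 ≈ 1.732.
ΔY = k × ΔG = (+€543 billion) / 0.5775 ≈ +€940 billion.

+€940 billion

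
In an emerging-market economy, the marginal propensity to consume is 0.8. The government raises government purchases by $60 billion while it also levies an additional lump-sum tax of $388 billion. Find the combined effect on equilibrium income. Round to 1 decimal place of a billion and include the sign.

−$1,252.0 billion

Expenditure multiplier = 1/(1 − MPC) = 1/(1 − 0.8) = 1/0.2 = 5.
ΔG contributes k·ΔG = (+$60 billion) / 0.2 = +$300 billion.
ΔT of +$388 billion changes first-round spending by −c·ΔT = −$310.4 billion, contributing k·(−c·ΔT) = (−$310.4 billion) / 0.2 = −$1,552 billion.
Net ΔY = k(ΔG − c·ΔT) = (−$250.4 billion) / 0.2 = −$1,252 billion.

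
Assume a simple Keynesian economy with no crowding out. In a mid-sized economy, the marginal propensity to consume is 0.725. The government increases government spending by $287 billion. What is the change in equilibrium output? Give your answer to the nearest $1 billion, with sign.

Spending multiplier = 1/(1 − MPC) = 1/(1 − 0.725) = 1/0.275 ≈ 3.636.
ΔY = k × ΔG = (+$287 billion) / 0.275 ≈ +$1,044 billion.

+$1,044 billion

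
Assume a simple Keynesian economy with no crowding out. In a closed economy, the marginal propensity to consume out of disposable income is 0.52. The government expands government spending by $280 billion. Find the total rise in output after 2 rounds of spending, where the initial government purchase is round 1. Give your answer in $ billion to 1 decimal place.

$425.6 billion

Round 1 adds ΔG = $280 billion; each later round is MPC = 0.52 times the previous.
After 2 rounds: 280 + 145.6 = ΔG·(1 − c^2)/(1 − c) = 280 × (1 − 0.2704)/0.48 = $425.6 billion.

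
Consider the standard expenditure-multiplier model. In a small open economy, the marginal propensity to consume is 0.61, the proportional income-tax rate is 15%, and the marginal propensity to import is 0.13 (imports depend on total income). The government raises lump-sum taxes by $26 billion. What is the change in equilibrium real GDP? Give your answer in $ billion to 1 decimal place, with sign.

A lump-sum tax change of +$26 billion shifts disposable income by −$26 billion; first-round consumption changes by −c × ΔT = −0.61 × (+$26 billion) = −$15.86 billion.
Expenditure multiplier = 1/(1 − c(1−t) + m) = 1/(1 − 0.61×0.85 + 0.13) = 1/0.6115 ≈ 1.635.
The tax multiplier is −c × k ≈ −0.998, so ΔY = k × (−c·ΔT) = (−$15.86 billion) / 0.6115 ≈ −$25.9 billion.

−$25.9 billion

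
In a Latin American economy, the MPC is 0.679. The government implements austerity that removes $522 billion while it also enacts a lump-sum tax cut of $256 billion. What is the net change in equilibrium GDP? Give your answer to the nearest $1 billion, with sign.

−$1,085 billion

Expenditure multiplier = 1/(1 − MPC) = 1/(1 − 0.679) = 1/0.321 ≈ 3.115.
ΔG contributes k·ΔG = (−$522 billion) / 0.321 ≈ −$1,626.2 billion.
ΔT of −$256 billion changes first-round spending by −c·ΔT = +$173.824 billion, contributing k·(−c·ΔT) = (+$173.824 billion) / 0.321 ≈ +$541.5 billion.
Net ΔY = k(ΔG − c·ΔT) = (−$348.176 billion) / 0.321 ≈ −$1,085 billion.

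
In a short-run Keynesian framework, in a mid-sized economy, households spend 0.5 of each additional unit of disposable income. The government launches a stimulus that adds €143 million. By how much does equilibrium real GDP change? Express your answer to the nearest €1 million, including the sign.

Spending multiplier = 1/(1 − MPC) = 1/(1 − 0.5) = 1/0.5 = 2.
ΔY = k × ΔG = (+€143 million) / 0.5 = +€286 million.

+€286 million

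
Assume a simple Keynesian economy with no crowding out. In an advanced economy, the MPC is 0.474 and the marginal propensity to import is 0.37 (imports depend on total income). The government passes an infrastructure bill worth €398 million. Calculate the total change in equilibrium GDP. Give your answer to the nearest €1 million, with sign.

+€444 million

Government-spending multiplier = 1/(1 − c + m) = 1/(1 − 0.474 + 0.37) = 1/0.896 ≈ 1.116.
ΔY = k × ΔG = (+€398 million) / 0.896 ≈ +€444 million.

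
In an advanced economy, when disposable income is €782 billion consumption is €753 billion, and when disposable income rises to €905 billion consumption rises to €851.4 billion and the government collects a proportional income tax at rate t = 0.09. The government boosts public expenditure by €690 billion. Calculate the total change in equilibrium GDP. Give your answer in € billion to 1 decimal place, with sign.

+€2,536.8 billion

MPC = ΔC/ΔYd = (851.4 − 753)/(905 − 782) = 98.4/123 = 0.8.
Expenditure multiplier = 1/(1 − c(1−t)) = 1/(1 − 0.8×0.91) = 1/0.272 ≈ 3.676.
ΔY = k × ΔG = (+€690 billion) / 0.272 ≈ +€2,536.8 billion.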